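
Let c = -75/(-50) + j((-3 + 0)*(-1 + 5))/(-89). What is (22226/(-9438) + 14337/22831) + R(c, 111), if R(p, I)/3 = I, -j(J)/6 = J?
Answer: 35691185237/107739489 ≈ 331.27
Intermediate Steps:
j(J) = -6*J
c = 123/178 (c = -75/(-50) - 6*(-3 + 0)*(-1 + 5)/(-89) = -75*(-1/50) - (-18)*4*(-1/89) = 3/2 - 6*(-12)*(-1/89) = 3/2 + 72*(-1/89) = 3/2 - 72/89 = 123/178 ≈ 0.69101)
R(p, I) = 3*I
(22226/(-9438) + 14337/22831) + R(c, 111) = (22226/(-9438) + 14337/22831) + 3*111 = (22226*(-1/9438) + 14337*(1/22831)) + 333 = (-11113/4719 + 14337/22831) + 333 = -186064600/107739489 + 333 = 35691185237/107739489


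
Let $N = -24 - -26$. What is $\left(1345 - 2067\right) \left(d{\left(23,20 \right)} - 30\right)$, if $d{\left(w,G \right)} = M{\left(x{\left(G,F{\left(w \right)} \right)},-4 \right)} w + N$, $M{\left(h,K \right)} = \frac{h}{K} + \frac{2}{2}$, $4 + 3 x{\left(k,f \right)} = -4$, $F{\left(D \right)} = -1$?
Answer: $- \frac{22382}{3} \approx -7460.7$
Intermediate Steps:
$N = 2$ ($N = -24 + 26 = 2$)
$x{\left(k,f \right)} = - \frac{8}{3}$ ($x{\left(k,f \right)} = - \frac{4}{3} + \frac{1}{3} \left(-4\right) = - \frac{4}{3} - \frac{4}{3} = - \frac{8}{3}$)
$M{\left(h,K \right)} = 1 + \frac{h}{K}$ ($M{\left(h,K \right)} = \frac{h}{K} + 2 \cdot \frac{1}{2} = \frac{h}{K} + 1 = 1 + \frac{h}{K}$)
$d{\left(w,G \right)} = 2 + \frac{5 w}{3}$ ($d{\left(w,G \right)} = \frac{-4 - \frac{8}{3}}{-4} w + 2 = \left(- \frac{1}{4}\right) \left(- \frac{20}{3}\right) w + 2 = \frac{5 w}{3} + 2 = 2 + \frac{5 w}{3}$)
$\left(1345 - 2067\right) \left(d{\left(23,20 \right)} - 30\right) = \left(1345 - 2067\right) \left(\left(2 + \frac{5}{3} \cdot 23\right) - 30\right) = - 722 \left(\left(2 + \frac{115}{3}\right) - 30\right) = - 722 \left(\frac{121}{3} - 30\right) = \left(-722\right) \frac{31}{3} = - \frac{22382}{3}$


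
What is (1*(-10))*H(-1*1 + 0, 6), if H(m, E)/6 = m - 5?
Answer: 360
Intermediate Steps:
H(m, E) = -30 + 6*m (H(m, E) = 6*(m - 5) = 6*(-5 + m) = -30 + 6*m)
(1*(-10))*H(-1*1 + 0, 6) = (1*(-10))*(-30 + 6*(-1*1 + 0)) = -10*(-30 + 6*(-1 + 0)) = -10*(-30 + 6*(-1)) = -10*(-30 - 6) = -10*(-36) = 360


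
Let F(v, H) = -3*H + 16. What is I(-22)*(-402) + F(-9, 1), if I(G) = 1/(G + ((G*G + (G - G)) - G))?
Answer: 2945/242 ≈ 12.169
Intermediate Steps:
F(v, H) = 16 - 3*H
I(G) = G⁻² (I(G) = 1/(G + ((G² + 0) - G)) = 1/(G + (G² - G)) = 1/(G²) = G⁻²)
I(-22)*(-402) + F(-9, 1) = -402/(-22)² + (16 - 3*1) = (1/484)*(-402) + (16 - 3) = -201/242 + 13 = 2945/242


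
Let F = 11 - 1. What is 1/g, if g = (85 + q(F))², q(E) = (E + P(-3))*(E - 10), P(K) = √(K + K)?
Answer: 1/7225 ≈ 0.00013841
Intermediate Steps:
P(K) = √2*√K (P(K) = √(2*K) = √2*√K)
F = 10
q(E) = (-10 + E)*(E + I*√6) (q(E) = (E + √2*√(-3))*(E - 10) = (E + √2*(I*√3))*(-10 + E) = (E + I*√6)*(-10 + E) = (-10 + E)*(E + I*√6))
g = 7225 (g = (85 + (10² - 10*10 - 10*I*√6 + I*10*√6))² = (85 + (100 - 100 - 10*I*√6 + 10*I*√6))² = (85 + 0)² = 85² = 7225)
1/g = 1/7225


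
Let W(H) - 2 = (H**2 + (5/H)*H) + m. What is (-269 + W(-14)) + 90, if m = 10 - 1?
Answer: 33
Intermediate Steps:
m = 9
W(H) = 16 + H**2 (W(H) = 2 + ((H**2 + (5/H)*H) + 9) = 2 + ((H**2 + 5) + 9) = 2 + ((5 + H**2) + 9) = 2 + (14 + H**2) = 16 + H**2)
(-269 + W(-14)) + 90 = (-269 + (16 + (-14)**2)) + 90 = (-269 + (16 + 196)) + 90 = (-269 + 212) + 90 = -57 + 90 = 33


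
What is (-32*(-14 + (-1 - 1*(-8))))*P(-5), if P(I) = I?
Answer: -1120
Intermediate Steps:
(-32*(-14 + (-1 - 1*(-8))))*P(-5) = -32*(-14 + (-1 - 1*(-8)))*(-5) = -32*(-14 + (-1 + 8))*(-5) = -32*(-14 + 7)*(-5) = -32*(-7)*(-5) = 224*(-5) = -1120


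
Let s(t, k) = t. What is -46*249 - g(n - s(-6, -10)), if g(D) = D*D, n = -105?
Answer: -21255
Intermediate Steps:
g(D) = D²
-46*249 - g(n - s(-6, -10)) = -46*249 - (-105 - 1*(-6))² = -11454 - (-105 + 6)² = -11454 - 1*(-99)² = -11454 - 1*9801 = -11454 - 9801 = -21255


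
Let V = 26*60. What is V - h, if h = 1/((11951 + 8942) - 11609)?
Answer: 14483039/9284 ≈ 1560.0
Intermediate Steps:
h = 1/9284 (h = 1/(20893 - 11609) = 1/9284 ≈ 0.00010771)
V = 1560
V - h = 1560 - 1*1/9284 = 1560 - 1/9284 = 14483039/9284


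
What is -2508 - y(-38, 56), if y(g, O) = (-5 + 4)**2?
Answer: -2509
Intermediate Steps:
y(g, O) = 1 (y(g, O) = (-1)**2 = 1)
-2508 - y(-38, 56) = -2508 - 1*1 = -2508 - 1 = -2509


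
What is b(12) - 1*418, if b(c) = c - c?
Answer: -418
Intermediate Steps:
b(c) = 0
b(12) - 1*418 = 0 - 1*418 = 0 - 418 = -418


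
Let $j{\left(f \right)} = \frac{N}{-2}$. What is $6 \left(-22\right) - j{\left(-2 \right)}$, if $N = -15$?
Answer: $- \frac{279}{2} \approx -139.5$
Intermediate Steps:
$j{\left(f \right)} = \frac{15}{2}$ ($j{\left(f \right)} = - \frac{15}{-2} = \left(-15\right) \left(- \frac{1}{2}\right) = \frac{15}{2}$)
$6 \left(-22\right) - j{\left(-2 \right)} = 6 \left(-22\right) - \frac{15}{2} = -132 - \frac{15}{2} = - \frac{279}{2}$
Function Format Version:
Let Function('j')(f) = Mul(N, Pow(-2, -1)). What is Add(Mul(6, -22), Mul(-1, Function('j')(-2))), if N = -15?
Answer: Rational(-279, 2) ≈ -139.50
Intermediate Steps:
Function('j')(f) = Rational(15, 2) (Function('j')(f) = Mul(-15, Pow(-2, -1)) = Mul(-15, Rational(-1, 2)) = Rational(15, 2))
Add(Mul(6, -22), Mul(-1, Function('j')(-2))) = Add(Mul(6, -22), Mul(-1, Rational(15, 2))) = Add(-132, Rational(-15, 2)) = Rational(-279, 2)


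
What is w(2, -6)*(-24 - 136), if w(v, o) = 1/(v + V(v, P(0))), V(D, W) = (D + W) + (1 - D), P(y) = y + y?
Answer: -160/3 ≈ -53.333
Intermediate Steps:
P(y) = 2*y
V(D, W) = 1 + W
w(v, o) = 1/(1 + v) (w(v, o) = 1/(v + (1 + 2*0)) = 1/(v + (1 + 0)) = 1/(v + 1) = 1/(1 + v))
w(2, -6)*(-24 - 136) = (-24 - 136)/(1 + 2) = -160/3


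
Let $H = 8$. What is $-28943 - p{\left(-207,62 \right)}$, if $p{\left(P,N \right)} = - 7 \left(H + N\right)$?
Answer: $-28453$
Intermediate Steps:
$p{\left(P,N \right)} = -56 - 7 N$ ($p{\left(P,N \right)} = - 7 \left(8 + N\right) = -56 - 7 N$)
$-28943 - p{\left(-207,62 \right)} = -28943 - \left(-56 - 434\right) = -28943 - -490 = -28943 + 490 = -28453$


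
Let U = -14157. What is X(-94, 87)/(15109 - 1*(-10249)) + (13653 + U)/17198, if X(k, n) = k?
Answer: -3599261/109026721 ≈ -0.033013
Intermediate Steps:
X(-94, 87)/(15109 - 1*(-10249)) + (13653 + U)/17198 = -94/(15109 - 1*(-10249)) + (13653 - 14157)/17198 = -94/(15109 + 10249) - 504*1/17198 = -94/25358 - 252/8599 = -94*1/25358 - 252/8599 = -47/12679 - 252/8599 = -3599261/109026721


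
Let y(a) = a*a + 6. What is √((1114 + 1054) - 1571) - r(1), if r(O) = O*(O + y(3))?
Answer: -16 + √597 ≈ 8.4336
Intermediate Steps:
y(a) = 6 + a² (y(a) = a² + 6 = 6 + a²)
r(O) = O*(15 + O) (r(O) = O*(O + (6 + 3²)) = O*(O + (6 + 9)) = O*(O + 15) = O*(15 + O))
√((1114 + 1054) - 1571) - r(1) = √((1114 + 1054) - 1571) - (15 + 1) = √(2168 - 1571) - 16 = √597 - 1*16 = √597 - 16 = -16 + √597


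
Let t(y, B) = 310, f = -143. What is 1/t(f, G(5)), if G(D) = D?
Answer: 1/310 ≈ 0.0032258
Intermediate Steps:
1/t(f, G(5)) = 1/310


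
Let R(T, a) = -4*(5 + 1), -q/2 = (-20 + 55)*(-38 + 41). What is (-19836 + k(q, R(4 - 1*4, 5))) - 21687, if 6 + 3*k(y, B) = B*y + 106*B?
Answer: -40693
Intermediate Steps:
q = -210 (q = -2*(-20 + 55)*(-38 + 41) = -70*3 = -2*105 = -210)
R(T, a) = -24 (R(T, a) = -4*6 = -24)
k(y, B) = -2 + 106*B/3 + B*y/3 (k(y, B) = -2 + (B*y + 106*B)/3 = -2 + (106*B + B*y)/3 = -2 + (106*B/3 + B*y/3) = -2 + 106*B/3 + B*y/3)
(-19836 + k(q, R(4 - 1*4, 5))) - 21687 = (-19836 + (-2 + (106/3)*(-24) + (⅓)*(-24)*(-210))) - 21687 = (-19836 + (-2 - 848 + 1680)) - 21687 = (-19836 + 830) - 21687 = -19006 - 21687 = -40693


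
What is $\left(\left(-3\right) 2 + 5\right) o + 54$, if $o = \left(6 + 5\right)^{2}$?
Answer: $-67$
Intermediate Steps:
$o = 121$ ($o = 11^{2} = 121$)
$\left(\left(-3\right) 2 + 5\right) o + 54 = \left(\left(-3\right) 2 + 5\right) 121 + 54 = \left(-6 + 5\right) 121 + 54 = \left(-1\right) 121 + 54 = -121 + 54 = -67$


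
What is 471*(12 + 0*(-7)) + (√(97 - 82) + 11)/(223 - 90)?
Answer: 751727/133 + √15/133 ≈ 5652.1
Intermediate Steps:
471*(12 + 0*(-7)) + (√(97 - 82) + 11)/(223 - 90) = 471*(12 + 0) + (√15 + 11)/133 = 471*12 + (11 + √15)*(1/133) = 5652 + (11/133 + √15/133) = 751727/133 + √15/133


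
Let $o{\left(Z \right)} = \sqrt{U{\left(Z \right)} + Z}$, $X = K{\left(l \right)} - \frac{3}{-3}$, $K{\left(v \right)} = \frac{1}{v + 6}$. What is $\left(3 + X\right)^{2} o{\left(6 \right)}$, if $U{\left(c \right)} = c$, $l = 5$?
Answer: $\frac{4050 \sqrt{3}}{121} \approx 57.974$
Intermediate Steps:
$K{\left(v \right)} = \frac{1}{6 + v}$
$X = \frac{12}{11}$ ($X = \frac{1}{6 + 5} - \frac{3}{-3} = \frac{1}{11} - 3 \left(- \frac{1}{3}\right) = \frac{1}{11} - -1 = \frac{1}{11} + 1 = \frac{12}{11} \approx 1.0909$)
$o{\left(Z \right)} = \sqrt{2} \sqrt{Z}$ ($o{\left(Z \right)} = \sqrt{Z + Z} = \sqrt{2 Z} = \sqrt{2} \sqrt{Z}$)
$\left(3 + X\right)^{2} o{\left(6 \right)} = \left(3 + \frac{12}{11}\right)^{2} \sqrt{2} \sqrt{6} = \left(\frac{45}{11}\right)^{2} \cdot 2 \sqrt{3} = \frac{2025 \cdot 2 \sqrt{3}}{121} = \frac{4050 \sqrt{3}}{121}$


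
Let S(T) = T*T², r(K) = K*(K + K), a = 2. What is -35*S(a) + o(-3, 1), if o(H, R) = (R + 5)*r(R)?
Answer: -268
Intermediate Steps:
r(K) = 2*K² (r(K) = K*(2*K) = 2*K²)
S(T) = T³
o(H, R) = 2*R²*(5 + R) (o(H, R) = (R + 5)*(2*R²) = (5 + R)*(2*R²) = 2*R²*(5 + R))
-35*S(a) + o(-3, 1) = -35*2³ + 2*1²*(5 + 1) = -35*8 + 2*1*6 = -280 + 12 = -268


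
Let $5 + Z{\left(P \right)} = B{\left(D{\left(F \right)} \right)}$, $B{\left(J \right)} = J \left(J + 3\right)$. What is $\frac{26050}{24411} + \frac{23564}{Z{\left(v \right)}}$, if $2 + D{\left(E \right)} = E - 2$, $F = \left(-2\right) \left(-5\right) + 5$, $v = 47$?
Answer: $\frac{579102254}{3637239} \approx 159.21$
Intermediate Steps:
$F = 15$ ($F = 10 + 5 = 15$)
$D{\left(E \right)} = -4 + E$ ($D{\left(E \right)} = -2 + \left(E - 2\right) = -2 + \left(-2 + E\right) = -4 + E$)
$B{\left(J \right)} = J \left(3 + J\right)$
$Z{\left(P \right)} = 149$ ($Z{\left(P \right)} = -5 + \left(-4 + 15\right) \left(3 + \left(-4 + 15\right)\right) = -5 + 11 \left(3 + 11\right) = -5 + 11 \cdot 14 = -5 + 154 = 149$)
$\frac{26050}{24411} + \frac{23564}{Z{\left(v \right)}} = \frac{26050}{24411} + \frac{23564}{149} = \frac{579102254}{3637239}$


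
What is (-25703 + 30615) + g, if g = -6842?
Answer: -1930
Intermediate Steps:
(-25703 + 30615) + g = (-25703 + 30615) - 6842 = 4912 - 6842 = -1930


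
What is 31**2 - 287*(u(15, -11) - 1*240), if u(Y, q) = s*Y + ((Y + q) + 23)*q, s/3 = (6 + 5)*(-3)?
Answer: 581275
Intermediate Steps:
s = -99 (s = 3*((6 + 5)*(-3)) = 3*(11*(-3)) = 3*(-33) = -99)
u(Y, q) = -99*Y + q*(23 + Y + q) (u(Y, q) = -99*Y + ((Y + q) + 23)*q = -99*Y + (23 + Y + q)*q = -99*Y + q*(23 + Y + q))
31**2 - 287*(u(15, -11) - 1*240) = 31**2 - 287*(((-11)**2 - 99*15 + 23*(-11) + 15*(-11)) - 1*240) = 961 - 287*((121 - 1485 - 253 - 165) - 240) = 961 - 287*(-1782 - 240) = 961 - 287*(-2022) = 961 + 580314 = 581275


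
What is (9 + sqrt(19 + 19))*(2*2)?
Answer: 36 + 4*sqrt(38) ≈ 60.658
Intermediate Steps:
(9 + sqrt(19 + 19))*(2*2) = (9 + sqrt(38))*4 = 36 + 4*sqrt(38)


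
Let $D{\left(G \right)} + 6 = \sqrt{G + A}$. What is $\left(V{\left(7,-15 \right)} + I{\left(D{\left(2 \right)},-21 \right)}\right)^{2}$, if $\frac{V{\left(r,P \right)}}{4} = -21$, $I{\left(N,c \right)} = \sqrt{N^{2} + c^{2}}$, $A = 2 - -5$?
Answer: $7506 - 2520 \sqrt{2} \approx 3942.2$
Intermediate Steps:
$A = 7$ ($A = 2 + 5 = 7$)
$D{\left(G \right)} = -6 + \sqrt{7 + G}$ ($D{\left(G \right)} = -6 + \sqrt{G + 7} = -6 + \sqrt{7 + G}$)
$V{\left(r,P \right)} = -84$ ($V{\left(r,P \right)} = 4 \left(-21\right) = -84$)
$\left(V{\left(7,-15 \right)} + I{\left(D{\left(2 \right)},-21 \right)}\right)^{2} = \left(-84 + \sqrt{\left(-6 + \sqrt{7 + 2}\right)^{2} + \left(-21\right)^{2}}\right)^{2} = \left(-84 + \sqrt{\left(-6 + \sqrt{9}\right)^{2} + 441}\right)^{2} = \left(-84 + \sqrt{\left(-6 + 3\right)^{2} + 441}\right)^{2} = \left(-84 + \sqrt{\left(-3\right)^{2} + 441}\right)^{2} = \left(-84 + \sqrt{9 + 441}\right)^{2} = \left(-84 + \sqrt{450}\right)^{2} = \left(-84 + 15 \sqrt{2}\right)^{2}$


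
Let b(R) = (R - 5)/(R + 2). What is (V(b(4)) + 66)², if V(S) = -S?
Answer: 157609/36 ≈ 4378.0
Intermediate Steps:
b(R) = (-5 + R)/(2 + R)
(V(b(4)) + 66)² = (-(-5 + 4)/(2 + 4) + 66)² = (-(-1)/6 + 66)² = (-1*(-⅙) + 66)² = (⅙ + 66)² = (397/6)² = 157609/36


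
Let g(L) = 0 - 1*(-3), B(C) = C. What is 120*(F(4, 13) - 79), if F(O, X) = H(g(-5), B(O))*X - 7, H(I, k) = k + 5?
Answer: 3720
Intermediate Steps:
g(L) = 3 (g(L) = 0 + 3 = 3)
H(I, k) = 5 + k
F(O, X) = -7 + X*(5 + O) (F(O, X) = (5 + O)*X - 7 = X*(5 + O) - 7 = -7 + X*(5 + O))
120*(F(4, 13) - 79) = 120*((-7 + 13*(5 + 4)) - 79) = 120*((-7 + 13*9) - 79) = 120*((-7 + 117) - 79) = 120*(110 - 79) = 120*31 = 3720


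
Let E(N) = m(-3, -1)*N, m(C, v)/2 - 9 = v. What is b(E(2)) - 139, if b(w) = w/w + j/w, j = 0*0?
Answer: -138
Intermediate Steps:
j = 0
m(C, v) = 18 + 2*v
E(N) = 16*N (E(N) = (18 + 2*(-1))*N = (18 - 2)*N = 16*N)
b(w) = 1 (b(w) = w/w + 0/w = 1 + 0 = 1)
b(E(2)) - 139 = 1 - 139 = -138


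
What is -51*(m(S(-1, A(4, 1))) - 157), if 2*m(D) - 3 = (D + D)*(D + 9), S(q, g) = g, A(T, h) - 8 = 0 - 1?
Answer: 4437/2 ≈ 2218.5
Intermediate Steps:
A(T, h) = 7 (A(T, h) = 8 + (0 - 1) = 8 - 1 = 7)
m(D) = 3/2 + D*(9 + D) (m(D) = 3/2 + ((D + D)*(D + 9))/2 = 3/2 + ((2*D)*(9 + D))/2 = 3/2 + (2*D*(9 + D))/2 = 3/2 + D*(9 + D))
-51*(m(S(-1, A(4, 1))) - 157) = -51*((3/2 + 7² + 9*7) - 157) = -51*((3/2 + 49 + 63) - 157) = -51*(227/2 - 157) = -51*(-87/2) = 4437/2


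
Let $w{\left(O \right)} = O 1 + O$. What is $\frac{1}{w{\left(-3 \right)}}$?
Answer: $- \frac{1}{6} \approx -0.16667$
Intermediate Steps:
$w{\left(O \right)} = 2 O$ ($w{\left(O \right)} = O + O = 2 O$)
$\frac{1}{w{\left(-3 \right)}} = \frac{1}{2 \left(-3\right)} = \frac{1}{-6} = - \frac{1}{6}$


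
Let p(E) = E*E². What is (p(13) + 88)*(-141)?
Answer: -322185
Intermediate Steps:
p(E) = E³
(p(13) + 88)*(-141) = (13³ + 88)*(-141) = (2197 + 88)*(-141) = 2285*(-141) = -322185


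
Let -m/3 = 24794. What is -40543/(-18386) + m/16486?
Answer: -349597777/151555798 ≈ -2.3067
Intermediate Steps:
m = -74382 (m = -3*24794 = -74382)
-40543/(-18386) + m/16486 = -40543/(-18386) - 74382/16486 = -40543*(-1/18386) - 74382*1/16486 = 40543/18386 - 37191/8243 = -349597777/151555798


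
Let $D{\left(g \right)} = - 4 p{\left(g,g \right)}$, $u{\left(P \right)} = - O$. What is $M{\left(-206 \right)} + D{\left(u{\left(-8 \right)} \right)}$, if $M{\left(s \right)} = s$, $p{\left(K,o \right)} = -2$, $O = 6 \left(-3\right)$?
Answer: $-198$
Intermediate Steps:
$O = -18$
$u{\left(P \right)} = 18$ ($u{\left(P \right)} = \left(-1\right) \left(-18\right) = 18$)
$D{\left(g \right)} = 8$ ($D{\left(g \right)} = \left(-4\right) \left(-2\right) = 8$)
$M{\left(-206 \right)} + D{\left(u{\left(-8 \right)} \right)} = -206 + 8 = -198$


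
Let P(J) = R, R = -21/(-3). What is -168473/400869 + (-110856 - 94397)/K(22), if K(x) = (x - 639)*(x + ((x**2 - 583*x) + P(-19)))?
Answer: -194598475870/435064328307 ≈ -0.44729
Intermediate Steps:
R = 7 (R = -21*(-1/3) = 7)
P(J) = 7
K(x) = (-639 + x)*(7 + x**2 - 582*x) (K(x) = (x - 639)*(x + ((x**2 - 583*x) + 7)) = (-639 + x)*(x + (7 + x**2 - 583*x)) = (-639 + x)*(7 + x**2 - 582*x))
-168473/400869 + (-110856 - 94397)/K(22) = -168473/400869 + (-110856 - 94397)/(-4473 + 22**3 - 1221*22**2 + 371905*22) = -168473*1/400869 - 205253/(-4473 + 10648 - 1221*484 + 8181910) = -168473/400869 - 205253/(-4473 + 10648 - 590964 + 8181910) = -168473/400869 - 205253/7597121 = -194598475870/435064328307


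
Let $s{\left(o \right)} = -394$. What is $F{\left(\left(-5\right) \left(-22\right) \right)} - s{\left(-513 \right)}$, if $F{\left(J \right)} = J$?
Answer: $504$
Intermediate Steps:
$F{\left(\left(-5\right) \left(-22\right) \right)} - s{\left(-513 \right)} = \left(-5\right) \left(-22\right) - -394 = 110 + 394 = 504$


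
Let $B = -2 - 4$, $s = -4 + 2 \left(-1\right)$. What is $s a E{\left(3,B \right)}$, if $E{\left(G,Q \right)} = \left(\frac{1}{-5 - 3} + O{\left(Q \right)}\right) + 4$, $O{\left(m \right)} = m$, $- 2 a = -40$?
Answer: $255$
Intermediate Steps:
$a = 20$ ($a = \left(- \frac{1}{2}\right) \left(-40\right) = 20$)
$s = -6$ ($s = -4 - 2 = -6$)
$B = -6$
$E{\left(G,Q \right)} = \frac{31}{8} + Q$ ($E{\left(G,Q \right)} = \left(\frac{1}{-5 - 3} + Q\right) + 4 = \left(\frac{1}{-8} + Q\right) + 4 = \left(- \frac{1}{8} + Q\right) + 4 = \frac{31}{8} + Q$)
$s a E{\left(3,B \right)} = \left(-6\right) 20 \left(\frac{31}{8} - 6\right) = \left(-120\right) \left(- \frac{17}{8}\right) = 255$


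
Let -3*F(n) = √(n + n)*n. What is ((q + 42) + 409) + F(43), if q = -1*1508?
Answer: -1057 - 43*√86/3 ≈ -1189.9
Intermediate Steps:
F(n) = -√2*n^(3/2)/3 (F(n) = -√(n + n)*n/3 = -√(2*n)*n/3 = -√2*√n*n/3 = -√2*n^(3/2)/3)
q = -1508
((q + 42) + 409) + F(43) = ((-1508 + 42) + 409) - √2*43^(3/2)/3 = (-1466 + 409) - √2*43*√43/3 = -1057 - 43*√86/3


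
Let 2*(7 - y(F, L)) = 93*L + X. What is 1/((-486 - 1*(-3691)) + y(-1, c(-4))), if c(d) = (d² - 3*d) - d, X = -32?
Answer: 1/1740 ≈ 0.00057471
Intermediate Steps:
c(d) = d² - 4*d
y(F, L) = 23 - 93*L/2 (y(F, L) = 7 - (93*L - 32)/2 = 7 - (-32 + 93*L)/2 = 7 + (16 - 93*L/2) = 23 - 93*L/2)
1/((-486 - 1*(-3691)) + y(-1, c(-4))) = 1/((-486 - 1*(-3691)) + (23 - (-186)*(-4 - 4))) = 1/((-486 + 3691) + (23 - (-186)*(-8))) = 1/(3205 + (23 - 93/2*32)) = 1/(3205 + (23 - 1488)) = 1/(3205 - 1465) = 1/1740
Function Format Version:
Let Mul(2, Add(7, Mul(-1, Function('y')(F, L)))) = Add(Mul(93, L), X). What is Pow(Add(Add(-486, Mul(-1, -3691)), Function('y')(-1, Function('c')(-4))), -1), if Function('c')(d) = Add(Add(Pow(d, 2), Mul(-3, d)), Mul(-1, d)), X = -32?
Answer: Rational(1, 1740) ≈ 0.00057471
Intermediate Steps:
Function('c')(d) = Add(Pow(d, 2), Mul(-4, d))
Function('y')(F, L) = Add(23, Mul(Rational(-93, 2), L)) (Function('y')(F, L) = Add(7, Mul(Rational(-1, 2), Add(Mul(93, L), -32))) = Add(7, Mul(Rational(-1, 2), Add(-32, Mul(93, L)))) = Add(7, Add(16, Mul(Rational(-93, 2), L))) = Add(23, Mul(Rational(-93, 2), L)))
Pow(Add(Add(-486, Mul(-1, -3691)), Function('y')(-1, Function('c')(-4))), -1) = Pow(Add(Add(-486, Mul(-1, -3691)), Add(23, Mul(Rational(-93, 2), Mul(-4, Add(-4, -4))))), -1) = Pow(Add(Add(-486, 3691), Add(23, Mul(Rational(-93, 2), Mul(-4, -8)))), -1) = Pow(Add(3205, Add(23, Mul(Rational(-93, 2), 32))), -1) = Pow(Add(3205, Add(23, -1488)), -1) = Pow(Add(3205, -1465), -1) = Pow(1740, -1) = Rational(1, 1740)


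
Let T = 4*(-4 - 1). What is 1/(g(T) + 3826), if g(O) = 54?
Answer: 1/3880 ≈ 0.00025773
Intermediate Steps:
T = -20 (T = 4*(-5) = -20)
1/(g(T) + 3826) = 1/(54 + 3826) = 1/3880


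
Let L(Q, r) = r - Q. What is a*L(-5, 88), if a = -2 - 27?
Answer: -2697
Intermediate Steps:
a = -29
a*L(-5, 88) = -29*(88 - 1*(-5)) = -29*(88 + 5) = -29*93 = -2697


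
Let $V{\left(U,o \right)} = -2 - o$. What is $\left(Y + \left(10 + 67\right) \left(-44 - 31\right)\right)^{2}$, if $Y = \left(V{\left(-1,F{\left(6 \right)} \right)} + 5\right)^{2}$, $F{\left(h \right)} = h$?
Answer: $33246756$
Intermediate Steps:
$Y = 9$ ($Y = \left(\left(-2 - 6\right) + 5\right)^{2} = \left(-8 + 5\right)^{2} = \left(-3\right)^{2} = 9$)
$\left(Y + \left(10 + 67\right) \left(-44 - 31\right)\right)^{2} = \left(9 + \left(10 + 67\right) \left(-44 - 31\right)\right)^{2} = \left(9 + 77 \left(-75\right)\right)^{2} = \left(9 - 5775\right)^{2} = \left(-5766\right)^{2} = 33246756$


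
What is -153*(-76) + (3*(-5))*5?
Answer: 11553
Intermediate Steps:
-153*(-76) + (3*(-5))*5 = 11628 - 15*5 = 11628 - 75 = 11553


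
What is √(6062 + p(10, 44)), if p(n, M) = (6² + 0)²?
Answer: √7358 ≈ 85.779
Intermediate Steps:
p(n, M) = 1296 (p(n, M) = (36 + 0)² = 36² = 1296)
√(6062 + p(10, 44)) = √(6062 + 1296) = √7358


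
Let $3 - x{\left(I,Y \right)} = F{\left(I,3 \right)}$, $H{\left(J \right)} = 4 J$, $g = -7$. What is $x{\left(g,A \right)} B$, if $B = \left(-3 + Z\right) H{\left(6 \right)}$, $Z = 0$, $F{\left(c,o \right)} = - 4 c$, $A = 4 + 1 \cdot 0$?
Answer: $1800$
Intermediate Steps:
$A = 4$ ($A = 4 + 0 = 4$)
$x{\left(I,Y \right)} = 3 + 4 I$ ($x{\left(I,Y \right)} = 3 - - 4 I = 3 + 4 I$)
$B = -72$ ($B = \left(-3 + 0\right) 4 \cdot 6 = \left(-3\right) 24 = -72$)
$x{\left(g,A \right)} B = \left(3 + 4 \left(-7\right)\right) \left(-72\right) = \left(3 - 28\right) \left(-72\right) = \left(-25\right) \left(-72\right) = 1800$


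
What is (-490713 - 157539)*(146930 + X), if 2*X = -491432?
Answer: 64038222072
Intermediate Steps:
X = -245716 (X = (½)*(-491432) = -245716)
(-490713 - 157539)*(146930 + X) = (-490713 - 157539)*(146930 - 245716) = -648252*(-98786) = 64038222072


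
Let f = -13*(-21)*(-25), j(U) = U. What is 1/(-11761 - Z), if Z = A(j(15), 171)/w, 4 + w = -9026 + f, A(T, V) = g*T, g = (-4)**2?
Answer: -1057/12431361 ≈ -8.5027e-5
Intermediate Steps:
f = -6825 (f = 273*(-25) = -6825)
g = 16
A(T, V) = 16*T
w = -15855 (w = -4 + (-9026 - 6825) = -4 - 15851 = -15855)
Z = -16/1057 (Z = (16*15)/(-15855) = 240*(-1/15855) = -16/1057 ≈ -0.015137)
1/(-11761 - Z) = 1/(-11761 - 1*(-16/1057)) = 1/(-11761 + 16/1057) = 1/(-12431361/1057) = -1057/12431361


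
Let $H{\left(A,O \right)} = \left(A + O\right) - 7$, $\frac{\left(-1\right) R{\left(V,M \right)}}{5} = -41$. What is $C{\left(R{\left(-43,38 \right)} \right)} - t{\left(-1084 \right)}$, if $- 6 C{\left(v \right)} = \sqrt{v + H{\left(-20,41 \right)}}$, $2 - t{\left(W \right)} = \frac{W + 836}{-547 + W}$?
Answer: $- \frac{3014}{1631} - \frac{\sqrt{219}}{6} \approx -4.3144$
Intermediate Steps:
$R{\left(V,M \right)} = 205$ ($R{\left(V,M \right)} = \left(-5\right) \left(-41\right) = 205$)
$H{\left(A,O \right)} = -7 + A + O$
$t{\left(W \right)} = 2 - \frac{836 + W}{-547 + W}$ ($t{\left(W \right)} = 2 - \frac{W + 836}{-547 + W} = 2 - \frac{836 + W}{-547 + W}$)
$C{\left(v \right)} = - \frac{\sqrt{14 + v}}{6}$ ($C{\left(v \right)} = - \frac{\sqrt{v - -14}}{6} = - \frac{\sqrt{v + 14}}{6} = - \frac{\sqrt{14 + v}}{6}$)
$C{\left(R{\left(-43,38 \right)} \right)} - t{\left(-1084 \right)} = - \frac{\sqrt{14 + 205}}{6} - \frac{-1930 - 1084}{-547 - 1084} = - \frac{\sqrt{219}}{6} - \frac{1}{-1631} \left(-3014\right) = - \frac{\sqrt{219}}{6} - \left(- \frac{1}{1631}\right) \left(-3014\right) = - \frac{\sqrt{219}}{6} - \frac{3014}{1631} = - \frac{3014}{1631} - \frac{\sqrt{219}}{6}$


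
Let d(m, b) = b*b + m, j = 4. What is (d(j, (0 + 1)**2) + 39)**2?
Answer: 1936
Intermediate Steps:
d(m, b) = m + b**2 (d(m, b) = b**2 + m = m + b**2)
(d(j, (0 + 1)**2) + 39)**2 = ((4 + ((0 + 1)**2)**2) + 39)**2 = ((4 + (1**2)**2) + 39)**2 = ((4 + 1**2) + 39)**2 = ((4 + 1) + 39)**2 = (5 + 39)**2 = 44**2 = 1936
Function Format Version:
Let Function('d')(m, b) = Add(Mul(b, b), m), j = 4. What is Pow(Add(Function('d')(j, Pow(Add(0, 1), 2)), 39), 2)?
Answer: 1936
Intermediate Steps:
Function('d')(m, b) = Add(m, Pow(b, 2)) (Function('d')(m, b) = Add(Pow(b, 2), m) = Add(m, Pow(b, 2)))
Pow(Add(Function('d')(j, Pow(Add(0, 1), 2)), 39), 2) = Pow(Add(Add(4, Pow(Pow(Add(0, 1), 2), 2)), 39), 2) = Pow(Add(Add(4, Pow(Pow(1, 2), 2)), 39), 2) = Pow(Add(Add(4, Pow(1, 2)), 39), 2) = Pow(Add(Add(4, 1), 39), 2) = Pow(Add(5, 39), 2) = Pow(44, 2) = 1936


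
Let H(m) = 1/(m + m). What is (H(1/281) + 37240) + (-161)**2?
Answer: 126603/2 ≈ 63302.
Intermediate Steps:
H(m) = 1/(2*m)
(H(1/281) + 37240) + (-161)**2 = (1/(2*(1/281)) + 37240) + (-161)**2 = (1/(2*(1/281)) + 37240) + 25921 = ((1/2)*281 + 37240) + 25921 = (281/2 + 37240) + 25921 = 74761/2 + 25921 = 126603/2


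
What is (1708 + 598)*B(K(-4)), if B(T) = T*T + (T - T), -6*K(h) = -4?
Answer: 9224/9 ≈ 1024.9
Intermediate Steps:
K(h) = 2/3 (K(h) = -1/6*(-4) = 2/3)
B(T) = T**2 (B(T) = T**2 + 0 = T**2)
(1708 + 598)*B(K(-4)) = (1708 + 598)*(2/3)**2 = 2306*(4/9) = 9224/9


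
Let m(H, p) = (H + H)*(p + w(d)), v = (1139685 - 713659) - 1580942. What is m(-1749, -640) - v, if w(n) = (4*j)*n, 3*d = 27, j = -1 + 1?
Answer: 3393636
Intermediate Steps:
j = 0
d = 9 (d = (⅓)*27 = 9)
v = -1154916 (v = 426026 - 1580942 = -1154916)
w(n) = 0 (w(n) = (4*0)*n = 0*n = 0)
m(H, p) = 2*H*p (m(H, p) = (H + H)*(p + 0) = (2*H)*p = 2*H*p)
m(-1749, -640) - v = 2*(-1749)*(-640) - 1*(-1154916) = 2238720 + 1154916 = 3393636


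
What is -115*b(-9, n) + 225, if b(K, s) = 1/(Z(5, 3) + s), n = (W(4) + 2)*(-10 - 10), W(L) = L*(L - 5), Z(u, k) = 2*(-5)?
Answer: 1327/6 ≈ 221.17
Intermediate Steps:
Z(u, k) = -10
W(L) = L*(-5 + L)
n = 40 (n = (4*(-5 + 4) + 2)*(-10 - 10) = (4*(-1) + 2)*(-20) = (-4 + 2)*(-20) = -2*(-20) = 40)
b(K, s) = 1/(-10 + s)
-115*b(-9, n) + 225 = -115/(-10 + 40) + 225 = -115/30 + 225 = -115*1/30 + 225 = -23/6 + 225 = 1327/6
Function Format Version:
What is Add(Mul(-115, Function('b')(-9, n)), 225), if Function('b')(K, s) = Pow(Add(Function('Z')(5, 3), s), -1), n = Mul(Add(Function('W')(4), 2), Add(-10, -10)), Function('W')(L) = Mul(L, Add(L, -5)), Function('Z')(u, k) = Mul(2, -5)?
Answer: Rational(1327, 6) ≈ 221.17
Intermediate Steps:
Function('Z')(u, k) = -10
Function('W')(L) = Mul(L, Add(-5, L))
n = 40 (n = Mul(Add(Mul(4, Add(-5, 4)), 2), Add(-10, -10)) = Mul(Add(Mul(4, -1), 2), -20) = Mul(Add(-4, 2), -20) = Mul(-2, -20) = 40)
Function('b')(K, s) = Pow(Add(-10, s), -1)
Add(Mul(-115, Function('b')(-9, n)), 225) = Add(Mul(-115, Pow(Add(-10, 40), -1)), 225) = Add(Mul(-115, Pow(30, -1)), 225) = Add(Mul(-115, Rational(1, 30)), 225) = Add(Rational(-23, 6), 225) = Rational(1327, 6)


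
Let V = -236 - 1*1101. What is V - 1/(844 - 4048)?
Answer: -4283747/3204 ≈ -1337.0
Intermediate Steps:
V = -1337 (V = -236 - 1101 = -1337)
V - 1/(844 - 4048) = -1337 - 1/(844 - 4048) = -1337 - 1/(-3204) = -1337 - 1*(-1/3204) = -1337 + 1/3204 = -4283747/3204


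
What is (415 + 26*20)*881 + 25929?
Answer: 849664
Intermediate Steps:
(415 + 26*20)*881 + 25929 = (415 + 520)*881 + 25929 = 935*881 + 25929 = 823735 + 25929 = 849664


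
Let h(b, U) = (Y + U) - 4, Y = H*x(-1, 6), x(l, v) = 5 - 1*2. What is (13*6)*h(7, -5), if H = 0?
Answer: -702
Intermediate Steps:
x(l, v) = 3 (x(l, v) = 5 - 2 = 3)
Y = 0 (Y = 0*3 = 0)
h(b, U) = -4 + U (h(b, U) = (0 + U) - 4 = U - 4 = -4 + U)
(13*6)*h(7, -5) = (13*6)*(-4 - 5) = 78*(-9) = -702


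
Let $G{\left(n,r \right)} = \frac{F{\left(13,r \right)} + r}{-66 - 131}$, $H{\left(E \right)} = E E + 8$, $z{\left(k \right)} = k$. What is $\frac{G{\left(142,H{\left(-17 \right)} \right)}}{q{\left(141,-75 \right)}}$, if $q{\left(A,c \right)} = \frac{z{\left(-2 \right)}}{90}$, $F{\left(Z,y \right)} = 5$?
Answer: $\frac{13590}{197} \approx 68.985$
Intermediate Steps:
$H{\left(E \right)} = 8 + E^{2}$ ($H{\left(E \right)} = E^{2} + 8 = 8 + E^{2}$)
$G{\left(n,r \right)} = - \frac{5}{197} - \frac{r}{197}$ ($G{\left(n,r \right)} = \frac{5 + r}{-66 - 131} = \frac{5 + r}{-197} = \left(5 + r\right) \left(- \frac{1}{197}\right) = - \frac{5}{197} - \frac{r}{197}$)
$q{\left(A,c \right)} = - \frac{1}{45}$ ($q{\left(A,c \right)} = - \frac{2}{90} = \left(-2\right) \frac{1}{90} = - \frac{1}{45}$)
$\frac{G{\left(142,H{\left(-17 \right)} \right)}}{q{\left(141,-75 \right)}} = \frac{- \frac{5}{197} - \frac{8 + \left(-17\right)^{2}}{197}}{- \frac{1}{45}} = \left(- \frac{5}{197} - \frac{8 + 289}{197}\right) \left(-45\right) = \left(- \frac{5}{197} - \frac{297}{197}\right) \left(-45\right) = \left(- \frac{302}{197}\right) \left(-45\right) = \frac{13590}{197}$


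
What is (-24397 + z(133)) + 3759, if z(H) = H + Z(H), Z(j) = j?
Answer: -20372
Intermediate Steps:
z(H) = 2*H (z(H) = H + H = 2*H)
(-24397 + z(133)) + 3759 = (-24397 + 2*133) + 3759 = (-24397 + 266) + 3759 = -24131 + 3759 = -20372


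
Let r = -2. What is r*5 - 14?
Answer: -24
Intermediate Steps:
r*5 - 14 = -2*5 - 14 = -10 - 14 = -24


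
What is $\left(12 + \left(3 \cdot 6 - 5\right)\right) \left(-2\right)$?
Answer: $-50$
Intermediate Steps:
$\left(12 + \left(3 \cdot 6 - 5\right)\right) \left(-2\right) = \left(12 + \left(18 - 5\right)\right) \left(-2\right) = \left(12 + 13\right) \left(-2\right) = 25 \left(-2\right) = -50$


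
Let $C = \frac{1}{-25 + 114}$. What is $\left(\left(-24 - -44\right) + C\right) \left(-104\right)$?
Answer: $- \frac{185224}{89} \approx -2081.2$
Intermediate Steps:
$C = \frac{1}{89} \approx 0.011236$
$\left(\left(-24 - -44\right) + C\right) \left(-104\right) = \left(\left(-24 - -44\right) + \frac{1}{89}\right) \left(-104\right) = \left(\left(-24 + 44\right) + \frac{1}{89}\right) \left(-104\right) = \left(20 + \frac{1}{89}\right) \left(-104\right) = \frac{1781}{89} \left(-104\right) = - \frac{185224}{89}$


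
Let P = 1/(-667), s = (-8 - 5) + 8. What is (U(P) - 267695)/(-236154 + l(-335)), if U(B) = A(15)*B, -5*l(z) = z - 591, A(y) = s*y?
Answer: 446381225/393477974 ≈ 1.1345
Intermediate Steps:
s = -5 (s = -13 + 8 = -5)
A(y) = -5*y
P = -1/667 ≈ -0.0014993
l(z) = 591/5 - z/5 (l(z) = -(z - 591)/5 = -(-591 + z)/5 = 591/5 - z/5)
U(B) = -75*B (U(B) = (-5*15)*B = -75*B)
(U(P) - 267695)/(-236154 + l(-335)) = (-75*(-1/667) - 267695)/(-236154 + (591/5 - ⅕*(-335))) = (75/667 - 267695)/(-236154 + (591/5 + 67)) = -178552490/(667*(-236154 + 926/5)) = -178552490/(667*(-1179844/5)) = -178552490/667*(-5/1179844) = 446381225/393477974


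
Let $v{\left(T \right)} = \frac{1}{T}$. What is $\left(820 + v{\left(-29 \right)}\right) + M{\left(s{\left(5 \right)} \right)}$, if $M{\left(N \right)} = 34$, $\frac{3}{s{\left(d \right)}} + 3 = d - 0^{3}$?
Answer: $\frac{24765}{29} \approx 853.97$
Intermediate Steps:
$s{\left(d \right)} = \frac{3}{-3 + d}$ ($s{\left(d \right)} = \frac{3}{-3 + \left(d - 0^{3}\right)} = \frac{3}{-3 + \left(d - 0\right)} = \frac{3}{-3 + \left(d + 0\right)} = \frac{3}{-3 + d}$)
$\left(820 + v{\left(-29 \right)}\right) + M{\left(s{\left(5 \right)} \right)} = \left(820 + \frac{1}{-29}\right) + 34 = \left(820 - \frac{1}{29}\right) + 34 = \frac{23779}{29} + 34 = \frac{24765}{29}$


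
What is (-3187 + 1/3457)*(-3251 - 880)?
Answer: 45513118998/3457 ≈ 1.3165e+7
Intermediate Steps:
(-3187 + 1/3457)*(-3251 - 880) = (-3187 + 1/3457)*(-4131) = -11017458/3457*(-4131) = 45513118998/3457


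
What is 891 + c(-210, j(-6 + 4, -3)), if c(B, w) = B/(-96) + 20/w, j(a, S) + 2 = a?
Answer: 14211/16 ≈ 888.19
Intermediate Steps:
j(a, S) = -2 + a
c(B, w) = 20/w - B/96 (c(B, w) = B*(-1/96) + 20/w = -B/96 + 20/w = 20/w - B/96)
891 + c(-210, j(-6 + 4, -3)) = 891 + (20/(-2 + (-6 + 4)) - 1/96*(-210)) = 891 + (20/(-2 - 2) + 35/16) = 891 + (20/(-4) + 35/16) = 891 + (20*(-¼) + 35/16) = 891 + (-5 + 35/16) = 891 - 45/16 = 14211/16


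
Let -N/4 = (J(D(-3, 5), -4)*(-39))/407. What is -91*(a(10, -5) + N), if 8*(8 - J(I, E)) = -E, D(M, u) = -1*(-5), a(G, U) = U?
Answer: 78715/407 ≈ 193.40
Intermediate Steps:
D(M, u) = 5
J(I, E) = 8 + E/8 (J(I, E) = 8 - (-1)*E/8 = 8 + E/8)
N = 1170/407 (N = -4*(8 + (1/8)*(-4))*(-39)/407 = -4*(8 - 1/2)*(-39)/407 = -4*(15/2)*(-39)/407 = -(-1170)/407 = -4*(-585/814) = 1170/407 ≈ 2.8747)
-91*(a(10, -5) + N) = -91*(-5 + 1170/407) = -91*(-865/407) = 78715/407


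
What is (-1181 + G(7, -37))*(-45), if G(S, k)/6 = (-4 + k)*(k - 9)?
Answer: -456075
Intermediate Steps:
G(S, k) = 6*(-9 + k)*(-4 + k) (G(S, k) = 6*((-4 + k)*(k - 9)) = 6*((-4 + k)*(-9 + k)) = 6*((-9 + k)*(-4 + k)) = 6*(-9 + k)*(-4 + k))
(-1181 + G(7, -37))*(-45) = (-1181 + (216 - 78*(-37) + 6*(-37)**2))*(-45) = (-1181 + (216 + 2886 + 6*1369))*(-45) = (-1181 + (216 + 2886 + 8214))*(-45) = (-1181 + 11316)*(-45) = 10135*(-45) = -456075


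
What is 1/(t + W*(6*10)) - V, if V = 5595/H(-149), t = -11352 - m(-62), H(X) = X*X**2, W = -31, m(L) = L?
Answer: 70266301/43499529350 ≈ 0.0016153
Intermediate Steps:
H(X) = X**3
t = -11290 (t = -11352 - 1*(-62) = -11352 + 62 = -11290)
V = -5595/3307949 (V = 5595/((-149)**3) = 5595/(-3307949) = 5595*(-1/3307949) = -5595/3307949 ≈ -0.0016914)
1/(t + W*(6*10)) - V = 1/(-11290 - 186*10) - 1*(-5595/3307949) = 1/(-11290 - 31*60) + 5595/3307949 = 1/(-11290 - 1860) + 5595/3307949 = 1/(-13150) + 5595/3307949 = -1/13150 + 5595/3307949 = 70266301/43499529350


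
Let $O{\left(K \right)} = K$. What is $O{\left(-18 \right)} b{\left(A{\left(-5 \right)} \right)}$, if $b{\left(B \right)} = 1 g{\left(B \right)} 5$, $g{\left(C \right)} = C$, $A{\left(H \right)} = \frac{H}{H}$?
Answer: $-90$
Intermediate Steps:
$A{\left(H \right)} = 1$
$b{\left(B \right)} = 5 B$ ($b{\left(B \right)} = 1 B 5 = B 5 = 5 B$)
$O{\left(-18 \right)} b{\left(A{\left(-5 \right)} \right)} = - 18 \cdot 5 \cdot 1 = \left(-18\right) 5 = -90$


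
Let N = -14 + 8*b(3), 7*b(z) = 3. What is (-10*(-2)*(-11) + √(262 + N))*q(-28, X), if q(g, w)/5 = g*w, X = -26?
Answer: -800800 + 2080*√770 ≈ -7.4308e+5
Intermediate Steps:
b(z) = 3/7 (b(z) = (⅐)*3 = 3/7)
N = -74/7 (N = -14 + 8*(3/7) = -14 + 24/7 = -74/7 ≈ -10.571)
q(g, w) = 5*g*w (q(g, w) = 5*(g*w) = 5*g*w)
(-10*(-2)*(-11) + √(262 + N))*q(-28, X) = (-10*(-2)*(-11) + √(262 - 74/7))*(5*(-28)*(-26)) = (20*(-11) + √(1760/7))*3640 = (-220 + 4*√770/7)*3640 = -800800 + 2080*√770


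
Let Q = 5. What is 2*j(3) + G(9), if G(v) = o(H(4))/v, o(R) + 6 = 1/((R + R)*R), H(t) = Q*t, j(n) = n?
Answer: 38401/7200 ≈ 5.3335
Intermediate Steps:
H(t) = 5*t
o(R) = -6 + 1/(2*R²) (o(R) = -6 + 1/((R + R)*R) = -6 + 1/(((2*R))*R) = -6 + (1/(2*R))/R = -6 + 1/(2*R²))
G(v) = -4799/(800*v) (G(v) = (-6 + 1/(2*(5*4)²))/v = (-6 + (½)/20²)/v = (-6 + (½)*(1/400))/v = (-6 + 1/800)/v = -4799/(800*v))
2*j(3) + G(9) = 2*3 - 4799/800/9 = 6 - 4799/800*⅑ = 6 - 4799/7200 = 38401/7200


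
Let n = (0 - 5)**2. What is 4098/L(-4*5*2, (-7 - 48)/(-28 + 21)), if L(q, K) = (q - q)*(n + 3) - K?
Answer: -28686/55 ≈ -521.56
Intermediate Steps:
n = 25 (n = (-5)**2 = 25)
L(q, K) = -K (L(q, K) = (q - q)*(25 + 3) - K = 0*28 - K = 0 - K = -K)
4098/L(-4*5*2, (-7 - 48)/(-28 + 21)) = 4098/((-(-7 - 48)/(-28 + 21))) = 4098/((-(-55)/(-7))) = 4098/((-(-55)*(-1)/7)) = 4098/((-1*55/7)) = 4098/(-55/7) = 4098*(-7/55) = -28686/55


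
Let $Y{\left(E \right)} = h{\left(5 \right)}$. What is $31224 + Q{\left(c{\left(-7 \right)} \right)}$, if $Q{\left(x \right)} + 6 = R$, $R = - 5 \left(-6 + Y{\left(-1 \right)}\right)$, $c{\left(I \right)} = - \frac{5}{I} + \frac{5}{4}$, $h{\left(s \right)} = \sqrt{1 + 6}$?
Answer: $31248 - 5 \sqrt{7} \approx 31235.0$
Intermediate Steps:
$h{\left(s \right)} = \sqrt{7}$
$Y{\left(E \right)} = \sqrt{7}$
$c{\left(I \right)} = \frac{5}{4} - \frac{5}{I}$ ($c{\left(I \right)} = - \frac{5}{I} + 5 \cdot \frac{1}{4} = - \frac{5}{I} + \frac{5}{4} = \frac{5}{4} - \frac{5}{I}$)
$R = 30 - 5 \sqrt{7}$ ($R = - 5 \left(-6 + \sqrt{7}\right) = 30 - 5 \sqrt{7} \approx 16.771$)
$Q{\left(x \right)} = 24 - 5 \sqrt{7}$ ($Q{\left(x \right)} = -6 + \left(30 - 5 \sqrt{7}\right) = 24 - 5 \sqrt{7}$)
$31224 + Q{\left(c{\left(-7 \right)} \right)} = 31224 + \left(24 - 5 \sqrt{7}\right) = 31248 - 5 \sqrt{7}$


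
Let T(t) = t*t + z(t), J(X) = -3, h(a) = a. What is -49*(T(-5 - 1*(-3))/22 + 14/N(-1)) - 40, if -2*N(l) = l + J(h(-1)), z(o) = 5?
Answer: -8867/22 ≈ -403.05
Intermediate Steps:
T(t) = 5 + t² (T(t) = t*t + 5 = t² + 5 = 5 + t²)
N(l) = 3/2 - l/2 (N(l) = -(l - 3)/2 = -(-3 + l)/2 = 3/2 - l/2)
-49*(T(-5 - 1*(-3))/22 + 14/N(-1)) - 40 = -49*((5 + (-5 - 1*(-3))²)/22 + 14/(3/2 - ½*(-1))) - 40 = -49*((5 + (-5 + 3)²)*(1/22) + 14/(3/2 + ½)) - 40 = -49*((5 + (-2)²)*(1/22) + 14/2) - 40 = -49*((5 + 4)*(1/22) + 14*(½)) - 40 = -49*(9*(1/22) + 7) - 40 = -49*(9/22 + 7) - 40 = -49*163/22 - 40 = -7987/22 - 40 = -8867/22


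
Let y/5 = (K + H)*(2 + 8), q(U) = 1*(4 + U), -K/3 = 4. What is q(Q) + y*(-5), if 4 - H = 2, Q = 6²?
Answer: 2540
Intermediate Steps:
K = -12 (K = -3*4 = -12)
Q = 36
H = 2 (H = 4 - 1*2 = 4 - 2 = 2)
q(U) = 4 + U
y = -500 (y = 5*((-12 + 2)*(2 + 8)) = 5*(-10*10) = 5*(-100) = -500)
q(Q) + y*(-5) = (4 + 36) - 500*(-5) = 40 + 2500 = 2540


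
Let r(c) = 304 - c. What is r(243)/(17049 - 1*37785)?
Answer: -61/20736 ≈ -0.0029417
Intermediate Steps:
r(243)/(17049 - 1*37785) = (304 - 1*243)/(17049 - 1*37785) = (304 - 243)/(17049 - 37785) = 61/(-20736) = 61*(-1/20736) = -61/20736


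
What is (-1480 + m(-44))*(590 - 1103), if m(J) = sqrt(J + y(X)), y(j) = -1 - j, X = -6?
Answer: 759240 - 513*I*sqrt(39) ≈ 7.5924e+5 - 3203.7*I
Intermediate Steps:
m(J) = sqrt(5 + J) (m(J) = sqrt(J + (-1 - 1*(-6))) = sqrt(J + (-1 + 6)) = sqrt(J + 5) = sqrt(5 + J))
(-1480 + m(-44))*(590 - 1103) = (-1480 + sqrt(5 - 44))*(590 - 1103) = (-1480 + sqrt(-39))*(-513) = (-1480 + I*sqrt(39))*(-513) = 759240 - 513*I*sqrt(39)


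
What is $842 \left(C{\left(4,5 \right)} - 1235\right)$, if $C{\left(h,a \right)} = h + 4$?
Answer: $-1033134$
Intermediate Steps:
$C{\left(h,a \right)} = 4 + h$
$842 \left(C{\left(4,5 \right)} - 1235\right) = 842 \left(\left(4 + 4\right) - 1235\right) = 842 \left(8 - 1235\right) = 842 \left(-1227\right) = -1033134$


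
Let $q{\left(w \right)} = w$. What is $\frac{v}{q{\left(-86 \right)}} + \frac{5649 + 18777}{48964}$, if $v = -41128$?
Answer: $\frac{503973007}{1052726} \approx 478.73$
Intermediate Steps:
$\frac{v}{q{\left(-86 \right)}} + \frac{5649 + 18777}{48964} = - \frac{41128}{-86} + \frac{5649 + 18777}{48964} = \left(-41128\right) \left(- \frac{1}{86}\right) + 24426 \cdot \frac{1}{48964} = \frac{20564}{43} + \frac{12213}{24482} = \frac{503973007}{1052726}$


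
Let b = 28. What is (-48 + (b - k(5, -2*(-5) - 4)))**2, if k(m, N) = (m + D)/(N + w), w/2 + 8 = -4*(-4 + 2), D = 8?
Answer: 17689/36 ≈ 491.36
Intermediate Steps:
w = 0 (w = -16 + 2*(-4*(-4 + 2)) = -16 + 2*(-4*(-2)) = -16 + 2*8 = -16 + 16 = 0)
k(m, N) = (8 + m)/N (k(m, N) = (m + 8)/(N + 0) = (8 + m)/N)
(-48 + (b - k(5, -2*(-5) - 4)))**2 = (-48 + (28 - (8 + 5)/(-2*(-5) - 4)))**2 = (-48 + (28 - 13/(10 - 4)))**2 = (-48 + (28 - 13/6))**2 = (-48 + 155/6)**2 = (-133/6)**2 = 17689/36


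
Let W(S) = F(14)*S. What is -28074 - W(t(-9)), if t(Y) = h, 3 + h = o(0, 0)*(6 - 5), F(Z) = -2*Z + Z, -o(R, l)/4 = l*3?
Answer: -28116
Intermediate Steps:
o(R, l) = -12*l (o(R, l) = -4*l*3 = -12*l)
F(Z) = -Z
h = -3 (h = -3 + (-12*0)*(6 - 5) = -3 + 0*1 = -3 + 0 = -3)
t(Y) = -3
W(S) = -14*S (W(S) = (-1*14)*S = -14*S)
-28074 - W(t(-9)) = -28074 - (-14)*(-3) = -28074 - 1*42 = -28074 - 42 = -28116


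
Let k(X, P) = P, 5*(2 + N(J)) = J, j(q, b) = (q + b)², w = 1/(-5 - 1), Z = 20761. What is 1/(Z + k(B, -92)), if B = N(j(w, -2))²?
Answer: 1/20669 ≈ 4.8382e-5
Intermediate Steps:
w = -⅙ (w = 1/(-6) = -⅙ ≈ -0.16667)
j(q, b) = (b + q)²
N(J) = -2 + J/5
B = 36481/32400 (B = (-2 + (-2 - ⅙)²/5)² = (-2 + (-13/6)²/5)² = (-2 + (⅕)*(169/36))² = (-2 + 169/180)² = (-191/180)² = 36481/32400 ≈ 1.1260)
1/(Z + k(B, -92)) = 1/(20761 - 92) = 1/20669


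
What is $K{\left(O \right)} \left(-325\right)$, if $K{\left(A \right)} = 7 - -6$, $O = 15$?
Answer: $-4225$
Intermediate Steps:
$K{\left(A \right)} = 13$ ($K{\left(A \right)} = 7 + 6 = 13$)
$K{\left(O \right)} \left(-325\right) = 13 \left(-325\right) = -4225$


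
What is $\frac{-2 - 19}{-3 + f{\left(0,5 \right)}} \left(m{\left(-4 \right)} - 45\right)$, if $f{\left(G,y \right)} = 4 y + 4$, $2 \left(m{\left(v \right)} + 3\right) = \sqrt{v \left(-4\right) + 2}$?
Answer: $48 - \frac{3 \sqrt{2}}{2} \approx 45.879$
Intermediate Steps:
$m{\left(v \right)} = -3 + \frac{\sqrt{2 - 4 v}}{2}$ ($m{\left(v \right)} = -3 + \frac{\sqrt{v \left(-4\right) + 2}}{2} = -3 + \frac{\sqrt{- 4 v + 2}}{2} = -3 + \frac{\sqrt{2 - 4 v}}{2}$)
$f{\left(G,y \right)} = 4 + 4 y$
$\frac{-2 - 19}{-3 + f{\left(0,5 \right)}} \left(m{\left(-4 \right)} - 45\right) = \frac{-2 - 19}{-3 + \left(4 + 4 \cdot 5\right)} \left(\left(-3 + \frac{\sqrt{2 - -16}}{2}\right) - 45\right) = - \frac{21}{-3 + \left(4 + 20\right)} \left(\left(-3 + \frac{\sqrt{2 + 16}}{2}\right) - 45\right) = - \frac{21}{-3 + 24} \left(\left(-3 + \frac{\sqrt{18}}{2}\right) - 45\right) = - \frac{21}{21} \left(\left(-3 + \frac{3 \sqrt{2}}{2}\right) - 45\right) = \left(-21\right) \frac{1}{21} \left(\left(-3 + \frac{3 \sqrt{2}}{2}\right) - 45\right) = - (-48 + \frac{3 \sqrt{2}}{2}) = 48 - \frac{3 \sqrt{2}}{2}$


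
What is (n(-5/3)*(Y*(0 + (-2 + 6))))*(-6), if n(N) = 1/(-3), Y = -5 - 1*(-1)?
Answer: -32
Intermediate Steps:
Y = -4 (Y = -5 + 1 = -4)
n(N) = -⅓
(n(-5/3)*(Y*(0 + (-2 + 6))))*(-6) = -(-4)*(0 + (-2 + 6))/3*(-6) = -(-4)*(0 + 4)/3*(-6) = -(-4)*4/3*(-6) = -⅓*(-16)*(-6) = (16/3)*(-6) = -32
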